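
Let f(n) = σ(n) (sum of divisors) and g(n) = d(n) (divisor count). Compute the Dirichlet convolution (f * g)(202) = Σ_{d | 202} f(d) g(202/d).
(σ * d)(202) = 520

Divisors of 202: [1, 2, 101, 202]. For each d | 202:
  d = 1: σ(1) · d(202/1) = 1 · 4 = 4
  d = 2: σ(2) · d(202/2) = 3 · 2 = 6
  d = 101: σ(101) · d(202/101) = 102 · 2 = 204
  d = 202: σ(202) · d(202/202) = 306 · 1 = 306
Summing: (σ * d)(202) = 4 + 6 + 204 + 306 = 520.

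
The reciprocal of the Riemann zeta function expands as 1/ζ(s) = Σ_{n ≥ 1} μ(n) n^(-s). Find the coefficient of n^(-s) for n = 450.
μ(450) = 0

Factor n = 450 = 2 · 3^2 · 5^2. μ(n) = 0 if any exponent ≥ 2 (not squarefree); otherwise μ(n) = (−1)^{ω(n)} where ω(n) is the number of distinct prime factors. Applying: μ(450) = 0.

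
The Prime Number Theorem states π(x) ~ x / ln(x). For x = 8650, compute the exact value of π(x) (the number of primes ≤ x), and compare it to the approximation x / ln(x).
π(8650) = 1077;  x/ln(x) ≈ 954.19;  relative error ≈ 11.40%.

Directly count primes up to 8650: π(8650) = 1077. The PNT approximation gives 8650/ln(8650) ≈ 8650/9.06531 ≈ 954.19. Relative error (π(x) − x/ln(x)) / π(x) ≈ 11.40%; the approximation is known to undercount slightly (Li(x) is a better estimate).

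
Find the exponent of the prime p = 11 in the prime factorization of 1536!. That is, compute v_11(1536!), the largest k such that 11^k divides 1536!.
v_11(1536!) = 152

Legendre's formula: v_p(n!) = Σ_{k ≥ 1} ⌊n / p^k⌋. For p = 11, n = 1536, the terms are:
  ⌊1536/11^1⌋ = ⌊1536/11⌋ = 139
  ⌊1536/11^2⌋ = ⌊1536/121⌋ = 12
  ⌊1536/11^3⌋ = ⌊1536/1331⌋ = 1
(the next term ⌊1536/11^4⌋ = 0, terminating the sum). Summing: v_11(1536!) = 139 + 12 + 1 = 152.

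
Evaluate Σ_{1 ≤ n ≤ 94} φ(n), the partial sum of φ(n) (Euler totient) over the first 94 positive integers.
Σ_{n ≤ 94} φ(n) = 2702

Compute φ(n) for each 1 ≤ n ≤ 94: φ(1) = 1, φ(2) = 1, φ(3) = 2, φ(4) = 2, φ(5) = 4, φ(6) = 2, φ(7) = 6, φ(8) = 4, φ(9) = 6, φ(10) = 4, φ(11) = 10, φ(12) = 4, φ(13) = 12, φ(14) = 6, φ(15) = 8, φ(16) = 8, φ(17) = 16, φ(18) = 6, φ(19) = 18, φ(20) = 8, φ(21) = 12, φ(22) = 10, φ(23) = 22, φ(24) = 8, φ(25) = 20, φ(26) = 12, φ(27) = 18, φ(28) = 12, φ(29) = 28, φ(30) = 8, φ(31) = 30, φ(32) = 16, φ(33) = 20, φ(34) = 16, φ(35) = 24, φ(36) = 12, φ(37) = 36, φ(38) = 18, φ(39) = 24, φ(40) = 16, φ(41) = 40, φ(42) = 12, φ(43) = 42, φ(44) = 20, φ(45) = 24, φ(46) = 22, φ(47) = 46, φ(48) = 16, φ(49) = 42, φ(50) = 20, φ(51) = 32, φ(52) = 24, φ(53) = 52, φ(54) = 18, φ(55) = 40, φ(56) = 24, φ(57) = 36, φ(58) = 28, φ(59) = 58, φ(60) = 16, φ(61) = 60, φ(62) = 30, φ(63) = 36, φ(64) = 32, φ(65) = 48, φ(66) = 20, φ(67) = 66, φ(68) = 32, φ(69) = 44, φ(70) = 24, φ(71) = 70, φ(72) = 24, φ(73) = 72, φ(74) = 36, φ(75) = 40, φ(76) = 36, φ(77) = 60, φ(78) = 24, φ(79) = 78, φ(80) = 32, φ(81) = 54, φ(82) = 40, φ(83) = 82, φ(84) = 24, φ(85) = 64, φ(86) = 42, φ(87) = 56, φ(88) = 40, φ(89) = 88, φ(90) = 24, φ(91) = 72, φ(92) = 44, φ(93) = 60, φ(94) = 46. Summing all 94 values: 2702. (Average order: Σ_{n ≤ x} φ(n) ~ (3/π²) x². For x = 94, (3/π²)·94² ≈ 2685.82.)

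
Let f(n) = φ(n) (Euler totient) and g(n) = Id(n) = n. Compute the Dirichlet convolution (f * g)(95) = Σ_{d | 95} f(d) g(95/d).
(φ * Id)(95) = 333

Divisors of 95: [1, 5, 19, 95]. For each d | 95:
  d = 1: φ(1) · Id(95/1) = 1 · 95 = 95
  d = 5: φ(5) · Id(95/5) = 4 · 19 = 76
  d = 19: φ(19) · Id(95/19) = 18 · 5 = 90
  d = 95: φ(95) · Id(95/95) = 72 · 1 = 72
Summing: (φ * Id)(95) = 95 + 76 + 90 + 72 = 333.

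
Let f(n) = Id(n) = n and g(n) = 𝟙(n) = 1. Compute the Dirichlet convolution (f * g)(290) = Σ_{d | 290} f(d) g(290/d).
(Id * 𝟙)(290) = 540

Divisors of 290: [1, 2, 5, 10, 29, 58, 145, 290]. For each d | 290:
  d = 1: Id(1) · 𝟙(290/1) = 1 · 1 = 1
  d = 2: Id(2) · 𝟙(290/2) = 2 · 1 = 2
  d = 5: Id(5) · 𝟙(290/5) = 5 · 1 = 5
  d = 10: Id(10) · 𝟙(290/10) = 10 · 1 = 10
  d = 29: Id(29) · 𝟙(290/29) = 29 · 1 = 29
  d = 58: Id(58) · 𝟙(290/58) = 58 · 1 = 58
  d = 145: Id(145) · 𝟙(290/145) = 145 · 1 = 145
  d = 290: Id(290) · 𝟙(290/290) = 290 · 1 = 290
Summing: (Id * 𝟙)(290) = 1 + 2 + 5 + 10 + 29 + 58 + 145 + 290 = 540.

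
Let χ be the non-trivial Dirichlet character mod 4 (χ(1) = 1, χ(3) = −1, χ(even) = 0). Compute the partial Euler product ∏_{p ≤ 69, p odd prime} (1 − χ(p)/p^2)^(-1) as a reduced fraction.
∏ = 186965264422467473784849459249589/204088016612535111254016000000000

The odd primes p ≤ 69 are [3, 5, 7, 11, 13, 17, 19, 23, 29, 31, 37, 41, 43, 47, 53, 59, 61, 67]. For each, χ(p) = 1 if p ≡ 1 mod 4, χ(p) = −1 if p ≡ 3 mod 4. Taking (1 − χ(p)/p^2)^(-1) = p^2/(p^2 − χ(p)): (1 − (-1)/3^2)^(-1) · (1 − (1)/5^2)^(-1) · (1 − (-1)/7^2)^(-1) · (1 − (-1)/11^2)^(-1) · (1 − (1)/13^2)^(-1) · (1 − (1)/17^2)^(-1) · (1 − (-1)/19^2)^(-1) · (1 − (-1)/23^2)^(-1) · (1 − (1)/29^2)^(-1) · (1 − (-1)/31^2)^(-1) · (1 − (1)/37^2)^(-1) · (1 − (1)/41^2)^(-1) · (1 − (-1)/43^2)^(-1) · (1 − (-1)/47^2)^(-1) · (1 − (1)/53^2)^(-1) · (1 − (-1)/59^2)^(-1) · (1 − (1)/61^2)^(-1) · (1 − (-1)/67^2)^(-1) = 186965264422467473784849459249589/204088016612535111254016000000000.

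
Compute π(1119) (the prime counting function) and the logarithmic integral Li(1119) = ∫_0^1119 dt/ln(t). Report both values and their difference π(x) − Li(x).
π(1119) = 187;  Li(1119) ≈ 194.70;  π(x) − Li(x) ≈ -7.70.

Direct count of primes ≤ 1119 gives π(1119) = 187. Numerical evaluation of the logarithmic integral gives Li(1119) ≈ 194.70. The difference π(x) − Li(x) ≈ -7.70 is typically negative for small/moderate x (Li(x) overestimates), though Littlewood's theorem shows this sign changes infinitely often.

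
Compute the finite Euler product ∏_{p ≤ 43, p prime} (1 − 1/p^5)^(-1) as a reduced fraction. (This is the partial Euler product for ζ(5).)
∏ = 1572482291224969810929353517600303098269844539827384419450979869/1516482033755337998564749447506198249900022724140786873799147520

The primes p ≤ 43 are [2, 3, 5, 7, 11, 13, 17, 19, 23, 29, 31, 37, 41, 43]. For each prime, (1 − 1/p^5)^(-1) = p^5 / (p^5 − 1). The product is (1 − 1/2^5)^(-1), (1 − 1/3^5)^(-1), (1 − 1/5^5)^(-1), (1 − 1/7^5)^(-1), (1 − 1/11^5)^(-1), (1 − 1/13^5)^(-1), (1 − 1/17^5)^(-1), (1 − 1/19^5)^(-1), (1 − 1/23^5)^(-1), (1 − 1/29^5)^(-1), (1 − 1/31^5)^(-1), (1 − 1/37^5)^(-1), (1 − 1/41^5)^(-1), (1 − 1/43^5)^(-1) = ∏ p^5 / (p^5 − 1) = 1572482291224969810929353517600303098269844539827384419450979869/1516482033755337998564749447506198249900022724140786873799147520.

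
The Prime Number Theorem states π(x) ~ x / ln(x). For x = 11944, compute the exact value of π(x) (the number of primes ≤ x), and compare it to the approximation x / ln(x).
π(11944) = 1432;  x/ln(x) ≈ 1272.26;  relative error ≈ 11.15%.

Directly count primes up to 11944: π(11944) = 1432. The PNT approximation gives 11944/ln(11944) ≈ 11944/9.38798 ≈ 1272.26. Relative error (π(x) − x/ln(x)) / π(x) ≈ 11.15%; the approximation is known to undercount slightly (Li(x) is a better estimate).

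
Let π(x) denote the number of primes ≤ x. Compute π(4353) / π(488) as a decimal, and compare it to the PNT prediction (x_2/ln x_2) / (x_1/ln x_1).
π(4353)/π(488) = 594/93 ≈ 6.3871;  PNT prediction ≈ 6.5904.

π(488) = 93 and π(4353) = 594, so π(4353)/π(488) ≈ 6.3871. The PNT-predicted ratio is (4353/ln(4353)) / (488/ln(488)) ≈ 6.5904. The two agree to within a few percent, as expected.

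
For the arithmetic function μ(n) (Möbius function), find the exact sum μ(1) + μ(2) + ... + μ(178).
Σ_{n ≤ 178} μ(n) = -2

Compute μ(n) for each 1 ≤ n ≤ 178: μ(1) = 1, μ(2) = -1, μ(3) = -1, μ(4) = 0, μ(5) = -1, μ(6) = 1, μ(7) = -1, μ(8) = 0, μ(9) = 0, μ(10) = 1, μ(11) = -1, μ(12) = 0, μ(13) = -1, μ(14) = 1, μ(15) = 1, μ(16) = 0, μ(17) = -1, μ(18) = 0, μ(19) = -1, μ(20) = 0, μ(21) = 1, μ(22) = 1, μ(23) = -1, μ(24) = 0, μ(25) = 0, μ(26) = 1, μ(27) = 0, μ(28) = 0, μ(29) = -1, μ(30) = -1, μ(31) = -1, μ(32) = 0, μ(33) = 1, μ(34) = 1, μ(35) = 1, μ(36) = 0, μ(37) = -1, μ(38) = 1, μ(39) = 1, μ(40) = 0, μ(41) = -1, μ(42) = -1, μ(43) = -1, μ(44) = 0, μ(45) = 0, μ(46) = 1, μ(47) = -1, μ(48) = 0, μ(49) = 0, μ(50) = 0, μ(51) = 1, μ(52) = 0, μ(53) = -1, μ(54) = 0, μ(55) = 1, μ(56) = 0, μ(57) = 1, μ(58) = 1, μ(59) = -1, μ(60) = 0, μ(61) = -1, μ(62) = 1, μ(63) = 0, μ(64) = 0, μ(65) = 1, μ(66) = -1, μ(67) = -1, μ(68) = 0, μ(69) = 1, μ(70) = -1, μ(71) = -1, μ(72) = 0, μ(73) = -1, μ(74) = 1, μ(75) = 0, μ(76) = 0, μ(77) = 1, μ(78) = -1, μ(79) = -1, μ(80) = 0, μ(81) = 0, μ(82) = 1, μ(83) = -1, μ(84) = 0, μ(85) = 1, μ(86) = 1, μ(87) = 1, μ(88) = 0, μ(89) = -1, μ(90) = 0, μ(91) = 1, μ(92) = 0, μ(93) = 1, μ(94) = 1, μ(95) = 1, μ(96) = 0, μ(97) = -1, μ(98) = 0, μ(99) = 0, μ(100) = 0, μ(101) = -1, μ(102) = -1, μ(103) = -1, μ(104) = 0, μ(105) = -1, μ(106) = 1, μ(107) = -1, μ(108) = 0, μ(109) = -1, μ(110) = -1, μ(111) = 1, μ(112) = 0, μ(113) = -1, μ(114) = -1, μ(115) = 1, μ(116) = 0, μ(117) = 0, μ(118) = 1, μ(119) = 1, μ(120) = 0, μ(121) = 0, μ(122) = 1, μ(123) = 1, μ(124) = 0, μ(125) = 0, μ(126) = 0, μ(127) = -1, μ(128) = 0, μ(129) = 1, μ(130) = -1, μ(131) = -1, μ(132) = 0, μ(133) = 1, μ(134) = 1, μ(135) = 0, μ(136) = 0, μ(137) = -1, μ(138) = -1, μ(139) = -1, μ(140) = 0, μ(141) = 1, μ(142) = 1, μ(143) = 1, μ(144) = 0, μ(145) = 1, μ(146) = 1, μ(147) = 0, μ(148) = 0, μ(149) = -1, μ(150) = 0, μ(151) = -1, μ(152) = 0, μ(153) = 0, μ(154) = -1, μ(155) = 1, μ(156) = 0, μ(157) = -1, μ(158) = 1, μ(159) = 1, μ(160) = 0, μ(161) = 1, μ(162) = 0, μ(163) = -1, μ(164) = 0, μ(165) = -1, μ(166) = 1, μ(167) = -1, μ(168) = 0, μ(169) = 0, μ(170) = -1, μ(171) = 0, μ(172) = 0, μ(173) = -1, μ(174) = -1, μ(175) = 0, μ(176) = 0, μ(177) = 1, μ(178) = 1. Summing all 178 values: -2. (Mertens function M(x) = Σ_{n ≤ x} μ(n); on average M(x) should be small (PNT ⟺ M(x) = o(x)).)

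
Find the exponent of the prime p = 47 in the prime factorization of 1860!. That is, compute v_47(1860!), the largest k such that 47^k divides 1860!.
v_47(1860!) = 39

Legendre's formula: v_p(n!) = Σ_{k ≥ 1} ⌊n / p^k⌋. For p = 47, n = 1860, the terms are:
  ⌊1860/47^1⌋ = ⌊1860/47⌋ = 39
(the next term ⌊1860/47^2⌋ = 0, terminating the sum). Summing: v_47(1860!) = 39 = 39.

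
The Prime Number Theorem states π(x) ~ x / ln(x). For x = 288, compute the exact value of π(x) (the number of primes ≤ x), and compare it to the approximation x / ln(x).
π(288) = 61;  x/ln(x) ≈ 50.86;  relative error ≈ 16.63%.

Directly count primes up to 288: π(288) = 61. The PNT approximation gives 288/ln(288) ≈ 288/5.66296 ≈ 50.86. Relative error (π(x) − x/ln(x)) / π(x) ≈ 16.63%; the approximation is known to undercount slightly (Li(x) is a better estimate).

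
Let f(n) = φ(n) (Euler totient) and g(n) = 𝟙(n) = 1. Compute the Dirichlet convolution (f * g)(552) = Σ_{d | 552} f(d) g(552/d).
(φ * 𝟙)(552) = 552

Divisors of 552: [1, 2, 3, 4, 6, 8, 12, 23, 24, 46, 69, 92, 138, 184, 276, 552]. For each d | 552:
  d = 1: φ(1) · 𝟙(552/1) = 1 · 1 = 1
  d = 2: φ(2) · 𝟙(552/2) = 1 · 1 = 1
  d = 3: φ(3) · 𝟙(552/3) = 2 · 1 = 2
  d = 4: φ(4) · 𝟙(552/4) = 2 · 1 = 2
  d = 6: φ(6) · 𝟙(552/6) = 2 · 1 = 2
  d = 8: φ(8) · 𝟙(552/8) = 4 · 1 = 4
  d = 12: φ(12) · 𝟙(552/12) = 4 · 1 = 4
  d = 23: φ(23) · 𝟙(552/23) = 22 · 1 = 22
  d = 24: φ(24) · 𝟙(552/24) = 8 · 1 = 8
  d = 46: φ(46) · 𝟙(552/46) = 22 · 1 = 22
  d = 69: φ(69) · 𝟙(552/69) = 44 · 1 = 44
  d = 92: φ(92) · 𝟙(552/92) = 44 · 1 = 44
  d = 138: φ(138) · 𝟙(552/138) = 44 · 1 = 44
  d = 184: φ(184) · 𝟙(552/184) = 88 · 1 = 88
  d = 276: φ(276) · 𝟙(552/276) = 88 · 1 = 88
  d = 552: φ(552) · 𝟙(552/552) = 176 · 1 = 176
Summing: (φ * 𝟙)(552) = 1 + 1 + 2 + 2 + 2 + 4 + 4 + 22 + 8 + 22 + 44 + 44 + 44 + 88 + 88 + 176 = 552.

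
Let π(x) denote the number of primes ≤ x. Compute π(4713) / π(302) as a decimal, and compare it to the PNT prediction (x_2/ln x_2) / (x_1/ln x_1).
π(4713)/π(302) = 635/62 ≈ 10.2419;  PNT prediction ≈ 10.5363.

π(302) = 62 and π(4713) = 635, so π(4713)/π(302) ≈ 10.2419. The PNT-predicted ratio is (4713/ln(4713)) / (302/ln(302)) ≈ 10.5363. The two agree to within a few percent, as expected.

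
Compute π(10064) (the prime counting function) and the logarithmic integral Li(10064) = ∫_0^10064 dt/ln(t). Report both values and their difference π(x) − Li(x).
π(10064) = 1234;  Li(10064) ≈ 1253.08;  π(x) − Li(x) ≈ -19.08.

Direct count of primes ≤ 10064 gives π(10064) = 1234. Numerical evaluation of the logarithmic integral gives Li(10064) ≈ 1253.08. The difference π(x) − Li(x) ≈ -19.08 is typically negative for small/moderate x (Li(x) overestimates), though Littlewood's theorem shows this sign changes infinitely often.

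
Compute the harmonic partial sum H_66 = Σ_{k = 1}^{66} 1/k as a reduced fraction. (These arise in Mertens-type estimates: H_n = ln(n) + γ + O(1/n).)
H_66 = 209060999005535159677640233/43787662374178602500420800

Direct summation: H_66 = 1 + 1/2 + ... + 1/66. The least common denominator is lcm(1, ..., 66) = 1182266884102822267511361600; over this denominator the numerator is 1182266884102822267511361600 + 591133442051411133755680800 + 394088961367607422503787200 + 295566721025705566877840400 + 236453376820564453502272320 + 197044480683803711251893600 + 168895269157546038215908800 + 147783360512852783438920200 + 131362987122535807501262400 + 118226688410282226751136160 + 107478807645711115228305600 + 98522240341901855625946800 + 90943606469447866731643200 + 84447634578773019107954400 + 78817792273521484500757440 + 73891680256426391719460100 + 69545110829577780441844800 + 65681493561267903750631200 + 62224572847516961447966400 + 59113344205141113375568080 + 56298423052515346071969600 + 53739403822855557614152800 + 51402908004470533370059200 + 49261120170950927812973400 + 47290675364112890700454464 + 45471803234723933365821600 + 43787662374178602500420800 + 42223817289386509553977200 + 40767823589752491983150400 + 39408896136760742250378720 + 38137641422671686048753600 + 36945840128213195859730050 + 35826269215237038409435200 + 34772555414788890220922400 + 33779053831509207643181760 + 32840746780633951875315600 + 31953159029806007230036800 + 31112286423758480723983200 + 30314535489815955577214400 + 29556672102570556687784040 + 28835777661044445549057600 + 28149211526257673035984800 + 27494578700065634128171200 + 26869701911427778807076400 + 26272597424507161500252480 + 25701454002235266685029600 + 25154614555379197181092800 + 24630560085475463906486700 + 24127895593935148316558400 + 23645337682056445350227232 + 23181703609859260147281600 + 22735901617361966682910800 + 22306922341562684292667200 + 21893831187089301250210400 + 21495761529142223045661120 + 21111908644693254776988600 + 20741524282505653815988800 + 20383911794876245991575200 + 20038421764454614703582400 + 19704448068380371125189360 + 19381424329554463401825600 + 19068820711335843024376800 + 18766141017505115357323200 + 18472920064106597929865025 + 18188721293889573346328640 + 17913134607618519204717600 = 5644646973149449311296286291, so H_66 = 5644646973149449311296286291/1182266884102822267511361600; reducing by gcd(5644646973149449311296286291, 1182266884102822267511361600) = 27 gives 209060999005535159677640233/43787662374178602500420800 ≈ 4.77443. (The PNT-adjacent estimate ln(66) + γ ≈ 4.76687 matches within O(1/n).)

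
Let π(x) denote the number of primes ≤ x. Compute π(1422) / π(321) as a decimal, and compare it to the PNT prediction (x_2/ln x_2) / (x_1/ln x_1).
π(1422)/π(321) = 223/66 ≈ 3.3788;  PNT prediction ≈ 3.5217.

π(321) = 66 and π(1422) = 223, so π(1422)/π(321) ≈ 3.3788. The PNT-predicted ratio is (1422/ln(1422)) / (321/ln(321)) ≈ 3.5217. The two agree to within a few percent, as expected.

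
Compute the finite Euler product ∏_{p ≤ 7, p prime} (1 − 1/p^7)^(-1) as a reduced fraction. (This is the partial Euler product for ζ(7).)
∏ = 375226779375000/372119874050737

The primes p ≤ 7 are [2, 3, 5, 7]. For each prime, (1 − 1/p^7)^(-1) = p^7 / (p^7 − 1). The product is (1 − 1/2^7)^(-1), (1 − 1/3^7)^(-1), (1 − 1/5^7)^(-1), (1 − 1/7^7)^(-1) = ∏ p^7 / (p^7 − 1) = 375226779375000/372119874050737.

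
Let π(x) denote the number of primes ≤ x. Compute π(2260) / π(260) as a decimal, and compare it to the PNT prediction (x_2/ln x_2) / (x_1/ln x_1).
π(2260)/π(260) = 335/55 ≈ 6.0909;  PNT prediction ≈ 6.2585.

π(260) = 55 and π(2260) = 335, so π(2260)/π(260) ≈ 6.0909. The PNT-predicted ratio is (2260/ln(2260)) / (260/ln(260)) ≈ 6.2585. The two agree to within a few percent, as expected.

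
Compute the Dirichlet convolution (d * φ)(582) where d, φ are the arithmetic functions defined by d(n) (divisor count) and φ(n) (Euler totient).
(d * φ)(582) = 1176

Divisors of 582: [1, 2, 3, 6, 97, 194, 291, 582]. For each d | 582:
  d = 1: d(1) · φ(582/1) = 1 · 192 = 192
  d = 2: d(2) · φ(582/2) = 2 · 192 = 384
  d = 3: d(3) · φ(582/3) = 2 · 96 = 192
  d = 6: d(6) · φ(582/6) = 4 · 96 = 384
  d = 97: d(97) · φ(582/97) = 2 · 2 = 4
  d = 194: d(194) · φ(582/194) = 4 · 2 = 8
  d = 291: d(291) · φ(582/291) = 4 · 1 = 4
  d = 582: d(582) · φ(582/582) = 8 · 1 = 8
Summing: (d * φ)(582) = 192 + 384 + 192 + 384 + 4 + 8 + 4 + 8 = 1176.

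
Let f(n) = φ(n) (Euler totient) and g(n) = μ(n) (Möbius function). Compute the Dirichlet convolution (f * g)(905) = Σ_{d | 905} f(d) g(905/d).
(φ * μ)(905) = 537

Divisors of 905: [1, 5, 181, 905]. For each d | 905:
  d = 1: φ(1) · μ(905/1) = 1 · 1 = 1
  d = 5: φ(5) · μ(905/5) = 4 · -1 = -4
  d = 181: φ(181) · μ(905/181) = 180 · -1 = -180
  d = 905: φ(905) · μ(905/905) = 720 · 1 = 720
Summing: (φ * μ)(905) = 1 + -4 + -180 + 720 = 537.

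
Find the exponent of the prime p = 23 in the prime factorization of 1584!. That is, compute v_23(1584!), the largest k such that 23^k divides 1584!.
v_23(1584!) = 70

Legendre's formula: v_p(n!) = Σ_{k ≥ 1} ⌊n / p^k⌋. For p = 23, n = 1584, the terms are:
  ⌊1584/23^1⌋ = ⌊1584/23⌋ = 68
  ⌊1584/23^2⌋ = ⌊1584/529⌋ = 2
(the next term ⌊1584/23^3⌋ = 0, terminating the sum). Summing: v_23(1584!) = 68 + 2 = 70.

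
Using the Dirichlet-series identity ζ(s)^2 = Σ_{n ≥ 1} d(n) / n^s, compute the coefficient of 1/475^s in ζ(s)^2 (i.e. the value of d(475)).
d(475) = 6

ζ(s)^2 = (Σ 1/m^s)(Σ 1/k^s). The coefficient of 1/n^s in the product is the number of ordered pairs (m, k) with mk = n, which equals d(n). For n = 475, divisors are [1, 5, 19, 25, 95, 475], so d(475) = 6.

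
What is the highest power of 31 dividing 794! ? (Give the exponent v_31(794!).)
v_31(794!) = 25

Legendre's formula: v_p(n!) = Σ_{k ≥ 1} ⌊n / p^k⌋. For p = 31, n = 794, the terms are:
  ⌊794/31^1⌋ = ⌊794/31⌋ = 25
(the next term ⌊794/31^2⌋ = 0, terminating the sum). Summing: v_31(794!) = 25 = 25.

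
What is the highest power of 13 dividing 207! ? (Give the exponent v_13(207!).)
v_13(207!) = 16

Legendre's formula: v_p(n!) = Σ_{k ≥ 1} ⌊n / p^k⌋. For p = 13, n = 207, the terms are:
  ⌊207/13^1⌋ = ⌊207/13⌋ = 15
  ⌊207/13^2⌋ = ⌊207/169⌋ = 1
(the next term ⌊207/13^3⌋ = 0, terminating the sum). Summing: v_13(207!) = 15 + 1 = 16.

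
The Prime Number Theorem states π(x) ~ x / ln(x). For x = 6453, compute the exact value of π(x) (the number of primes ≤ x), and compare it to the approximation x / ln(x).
π(6453) = 838;  x/ln(x) ≈ 735.61;  relative error ≈ 12.22%.

Directly count primes up to 6453: π(6453) = 838. The PNT approximation gives 6453/ln(6453) ≈ 6453/8.77230 ≈ 735.61. Relative error (π(x) − x/ln(x)) / π(x) ≈ 12.22%; the approximation is known to undercount slightly (Li(x) is a better estimate).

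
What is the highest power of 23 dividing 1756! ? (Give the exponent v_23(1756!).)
v_23(1756!) = 79

Legendre's formula: v_p(n!) = Σ_{k ≥ 1} ⌊n / p^k⌋. For p = 23, n = 1756, the terms are:
  ⌊1756/23^1⌋ = ⌊1756/23⌋ = 76
  ⌊1756/23^2⌋ = ⌊1756/529⌋ = 3
(the next term ⌊1756/23^3⌋ = 0, terminating the sum). Summing: v_23(1756!) = 76 + 3 = 79.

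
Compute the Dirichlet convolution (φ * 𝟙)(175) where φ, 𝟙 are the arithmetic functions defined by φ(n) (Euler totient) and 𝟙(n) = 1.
(φ * 𝟙)(175) = 175

Divisors of 175: [1, 5, 7, 25, 35, 175]. For each d | 175:
  d = 1: φ(1) · 𝟙(175/1) = 1 · 1 = 1
  d = 5: φ(5) · 𝟙(175/5) = 4 · 1 = 4
  d = 7: φ(7) · 𝟙(175/7) = 6 · 1 = 6
  d = 25: φ(25) · 𝟙(175/25) = 20 · 1 = 20
  d = 35: φ(35) · 𝟙(175/35) = 24 · 1 = 24
  d = 175: φ(175) · 𝟙(175/175) = 120 · 1 = 120
Summing: (φ * 𝟙)(175) = 1 + 4 + 6 + 20 + 24 + 120 = 175.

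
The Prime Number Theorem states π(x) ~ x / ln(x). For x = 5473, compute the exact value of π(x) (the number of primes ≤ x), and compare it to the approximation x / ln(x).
π(5473) = 722;  x/ln(x) ≈ 635.83;  relative error ≈ 11.93%.

Directly count primes up to 5473: π(5473) = 722. The PNT approximation gives 5473/ln(5473) ≈ 5473/8.60758 ≈ 635.83. Relative error (π(x) − x/ln(x)) / π(x) ≈ 11.93%; the approximation is known to undercount slightly (Li(x) is a better estimate).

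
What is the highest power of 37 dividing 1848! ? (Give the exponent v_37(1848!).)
v_37(1848!) = 50

Legendre's formula: v_p(n!) = Σ_{k ≥ 1} ⌊n / p^k⌋. For p = 37, n = 1848, the terms are:
  ⌊1848/37^1⌋ = ⌊1848/37⌋ = 49
  ⌊1848/37^2⌋ = ⌊1848/1369⌋ = 1
(the next term ⌊1848/37^3⌋ = 0, terminating the sum). Summing: v_37(1848!) = 49 + 1 = 50.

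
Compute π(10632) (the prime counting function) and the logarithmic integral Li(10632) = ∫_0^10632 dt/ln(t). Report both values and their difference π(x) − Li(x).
π(10632) = 1297;  Li(10632) ≈ 1314.53;  π(x) − Li(x) ≈ -17.53.

Direct count of primes ≤ 10632 gives π(10632) = 1297. Numerical evaluation of the logarithmic integral gives Li(10632) ≈ 1314.53. The difference π(x) − Li(x) ≈ -17.53 is typically negative for small/moderate x (Li(x) overestimates), though Littlewood's theorem shows this sign changes infinitely often.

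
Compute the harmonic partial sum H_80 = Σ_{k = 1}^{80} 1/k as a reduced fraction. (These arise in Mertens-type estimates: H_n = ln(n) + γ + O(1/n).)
H_80 = 4880292608058024066886120358155997/982844219842241906412811281988800

Direct summation: H_80 = 1 + 1/2 + ... + 1/80. The least common denominator is lcm(1, ..., 80) = 32433859254793982911622772305630400; over this denominator the numerator is 32433859254793982911622772305630400 + 16216929627396991455811386152815200 + 10811286418264660970540924101876800 + 8108464813698495727905693076407600 + 6486771850958796582324554461126080 + 5405643209132330485270462050938400 + 4633408464970568987374681757947200 + 4054232406849247863952846538203800 + 3603762139421553656846974700625600 + 3243385925479398291162277230563040 + 2948532659526725719238433845966400 + 2702821604566165242635231025469200 + 2494912250368767916278674792740800 + 2316704232485284493687340878973600 + 2162257283652932194108184820375360 + 2027116203424623931976423269101900 + 1907874073811410759507221900331200 + 1801881069710776828423487350312800 + 1707045223936525416401198542401600 + 1621692962739699145581138615281520 + 1544469488323522995791560585982400 + 1474266329763362859619216922983200 + 1410167793686694909200990100244800 + 1351410802283082621317615512734600 + 1297354370191759316464910892225216 + 1247456125184383958139337396370400 + 1201254046473851218948991566875200 + 1158352116242642246843670439486800 + 1118408939820482169366302493297600 + 1081128641826466097054092410187680 + 1046253524348192997149121687278400 + 1013558101712311965988211634550950 + 982844219842241906412811281988800 + 953937036905705379753610950165600 + 926681692994113797474936351589440 + 900940534855388414211743675156400 + 876590790670107646260074927179200 + 853522611968262708200599271200800 + 831637416789589305426224930913600 + 810846481369849572790569307640760 + 791069737921804461259092007454400 + 772234744161761497895780292991200 + 754275796623115881665645867572800 + 737133164881681429809608461491600 + 720752427884310731369394940125120 + 705083896843347454600495050122400 + 690082111804127295991973878843200 + 675705401141541310658807756367300 + 661915494995795569624954536849600 + 648677185095879658232455446112608 + 635958024603803586502407300110400 + 623728062592191979069668698185200 + 611959608581018545502316458596800 + 600627023236925609474495783437600 + 589706531905345143847686769193280 + 579176058121321123421835219743400 + 569015074645508472133732847467200 + 559204469910241084683151246648800 + 549726428047355642569877496705600 + 540564320913233048527046205093840 + 531702610734327588715127414846400 + 523126762174096498574560843639200 + 514823162774507665263853528660800 + 506779050856155982994105817275475 + 498982450073753583255734958548160 + 491422109921120953206405640994400 + 484087451564089297188399586651200 + 476968518452852689876805475082800 + 470055931228898303066996700081600 + 463340846497056898737468175794720 + 456814919081605393121447497262400 + 450470267427694207105871837578200 + 444299441846492916597572223364800 + 438295395335053823130037463589600 + 432451456730586438821636964075072 + 426761305984131354100299635600400 + 421218951360960817034061977995200 + 415818708394794652713112465456800 + 410555180440430163438262940577600 + 405423240684924786395284653820380 = 161049656065914794207241971819147901, so H_80 = 161049656065914794207241971819147901/32433859254793982911622772305630400; reducing by gcd(161049656065914794207241971819147901, 32433859254793982911622772305630400) = 33 gives 4880292608058024066886120358155997/982844219842241906412811281988800 ≈ 4.96548. (The PNT-adjacent estimate ln(80) + γ ≈ 4.95924 matches within O(1/n).)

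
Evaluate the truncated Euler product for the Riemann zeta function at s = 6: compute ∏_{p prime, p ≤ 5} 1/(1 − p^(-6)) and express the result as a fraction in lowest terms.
∏ = 140625/138229

The primes p ≤ 5 are [2, 3, 5]. For each prime, (1 − 1/p^6)^(-1) = p^6 / (p^6 − 1). The product is (1 − 1/2^6)^(-1), (1 − 1/3^6)^(-1), (1 − 1/5^6)^(-1) = ∏ p^6 / (p^6 − 1) = 140625/138229.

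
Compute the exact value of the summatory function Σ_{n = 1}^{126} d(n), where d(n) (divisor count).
Σ_{n ≤ 126} d(n) = 635

Compute d(n) for each 1 ≤ n ≤ 126: d(1) = 1, d(2) = 2, d(3) = 2, d(4) = 3, d(5) = 2, d(6) = 4, d(7) = 2, d(8) = 4, d(9) = 3, d(10) = 4, d(11) = 2, d(12) = 6, d(13) = 2, d(14) = 4, d(15) = 4, d(16) = 5, d(17) = 2, d(18) = 6, d(19) = 2, d(20) = 6, d(21) = 4, d(22) = 4, d(23) = 2, d(24) = 8, d(25) = 3, d(26) = 4, d(27) = 4, d(28) = 6, d(29) = 2, d(30) = 8, d(31) = 2, d(32) = 6, d(33) = 4, d(34) = 4, d(35) = 4, d(36) = 9, d(37) = 2, d(38) = 4, d(39) = 4, d(40) = 8, d(41) = 2, d(42) = 8, d(43) = 2, d(44) = 6, d(45) = 6, d(46) = 4, d(47) = 2, d(48) = 10, d(49) = 3, d(50) = 6, d(51) = 4, d(52) = 6, d(53) = 2, d(54) = 8, d(55) = 4, d(56) = 8, d(57) = 4, d(58) = 4, d(59) = 2, d(60) = 12, d(61) = 2, d(62) = 4, d(63) = 6, d(64) = 7, d(65) = 4, d(66) = 8, d(67) = 2, d(68) = 6, d(69) = 4, d(70) = 8, d(71) = 2, d(72) = 12, d(73) = 2, d(74) = 4, d(75) = 6, d(76) = 6, d(77) = 4, d(78) = 8, d(79) = 2, d(80) = 10, d(81) = 5, d(82) = 4, d(83) = 2, d(84) = 12, d(85) = 4, d(86) = 4, d(87) = 4, d(88) = 8, d(89) = 2, d(90) = 12, d(91) = 4, d(92) = 6, d(93) = 4, d(94) = 4, d(95) = 4, d(96) = 12, d(97) = 2, d(98) = 6, d(99) = 6, d(100) = 9, d(101) = 2, d(102) = 8, d(103) = 2, d(104) = 8, d(105) = 8, d(106) = 4, d(107) = 2, d(108) = 12, d(109) = 2, d(110) = 8, d(111) = 4, d(112) = 10, d(113) = 2, d(114) = 8, d(115) = 4, d(116) = 6, d(117) = 6, d(118) = 4, d(119) = 4, d(120) = 16, d(121) = 3, d(122) = 4, d(123) = 4, d(124) = 6, d(125) = 4, d(126) = 12. Summing all 126 values: 635. (Dirichlet's divisor formula: Σ_{n ≤ x} d(n) = x ln(x) + (2γ − 1) x + O(√x). For x = 126, the asymptotic estimate is ≈ 628.83.)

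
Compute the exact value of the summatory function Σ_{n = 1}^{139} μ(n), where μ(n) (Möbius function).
Σ_{n ≤ 139} μ(n) = -4

Compute μ(n) for each 1 ≤ n ≤ 139: μ(1) = 1, μ(2) = -1, μ(3) = -1, μ(4) = 0, μ(5) = -1, μ(6) = 1, μ(7) = -1, μ(8) = 0, μ(9) = 0, μ(10) = 1, μ(11) = -1, μ(12) = 0, μ(13) = -1, μ(14) = 1, μ(15) = 1, μ(16) = 0, μ(17) = -1, μ(18) = 0, μ(19) = -1, μ(20) = 0, μ(21) = 1, μ(22) = 1, μ(23) = -1, μ(24) = 0, μ(25) = 0, μ(26) = 1, μ(27) = 0, μ(28) = 0, μ(29) = -1, μ(30) = -1, μ(31) = -1, μ(32) = 0, μ(33) = 1, μ(34) = 1, μ(35) = 1, μ(36) = 0, μ(37) = -1, μ(38) = 1, μ(39) = 1, μ(40) = 0, μ(41) = -1, μ(42) = -1, μ(43) = -1, μ(44) = 0, μ(45) = 0, μ(46) = 1, μ(47) = -1, μ(48) = 0, μ(49) = 0, μ(50) = 0, μ(51) = 1, μ(52) = 0, μ(53) = -1, μ(54) = 0, μ(55) = 1, μ(56) = 0, μ(57) = 1, μ(58) = 1, μ(59) = -1, μ(60) = 0, μ(61) = -1, μ(62) = 1, μ(63) = 0, μ(64) = 0, μ(65) = 1, μ(66) = -1, μ(67) = -1, μ(68) = 0, μ(69) = 1, μ(70) = -1, μ(71) = -1, μ(72) = 0, μ(73) = -1, μ(74) = 1, μ(75) = 0, μ(76) = 0, μ(77) = 1, μ(78) = -1, μ(79) = -1, μ(80) = 0, μ(81) = 0, μ(82) = 1, μ(83) = -1, μ(84) = 0, μ(85) = 1, μ(86) = 1, μ(87) = 1, μ(88) = 0, μ(89) = -1, μ(90) = 0, μ(91) = 1, μ(92) = 0, μ(93) = 1, μ(94) = 1, μ(95) = 1, μ(96) = 0, μ(97) = -1, μ(98) = 0, μ(99) = 0, μ(100) = 0, μ(101) = -1, μ(102) = -1, μ(103) = -1, μ(104) = 0, μ(105) = -1, μ(106) = 1, μ(107) = -1, μ(108) = 0, μ(109) = -1, μ(110) = -1, μ(111) = 1, μ(112) = 0, μ(113) = -1, μ(114) = -1, μ(115) = 1, μ(116) = 0, μ(117) = 0, μ(118) = 1, μ(119) = 1, μ(120) = 0, μ(121) = 0, μ(122) = 1, μ(123) = 1, μ(124) = 0, μ(125) = 0, μ(126) = 0, μ(127) = -1, μ(128) = 0, μ(129) = 1, μ(130) = -1, μ(131) = -1, μ(132) = 0, μ(133) = 1, μ(134) = 1, μ(135) = 0, μ(136) = 0, μ(137) = -1, μ(138) = -1, μ(139) = -1. Summing all 139 values: -4. (Mertens function M(x) = Σ_{n ≤ x} μ(n); on average M(x) should be small (PNT ⟺ M(x) = o(x)).)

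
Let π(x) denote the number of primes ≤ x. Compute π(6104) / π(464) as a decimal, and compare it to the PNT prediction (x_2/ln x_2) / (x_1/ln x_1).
π(6104)/π(464) = 796/90 ≈ 8.8444;  PNT prediction ≈ 9.2663.

π(464) = 90 and π(6104) = 796, so π(6104)/π(464) ≈ 8.8444. The PNT-predicted ratio is (6104/ln(6104)) / (464/ln(464)) ≈ 9.2663. The two agree to within a few percent, as expected.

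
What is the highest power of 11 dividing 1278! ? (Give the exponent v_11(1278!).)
v_11(1278!) = 126

Legendre's formula: v_p(n!) = Σ_{k ≥ 1} ⌊n / p^k⌋. For p = 11, n = 1278, the terms are:
  ⌊1278/11^1⌋ = ⌊1278/11⌋ = 116
  ⌊1278/11^2⌋ = ⌊1278/121⌋ = 10
(the next term ⌊1278/11^3⌋ = 0, terminating the sum). Summing: v_11(1278!) = 116 + 10 = 126.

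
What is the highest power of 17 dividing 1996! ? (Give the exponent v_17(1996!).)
v_17(1996!) = 123

Legendre's formula: v_p(n!) = Σ_{k ≥ 1} ⌊n / p^k⌋. For p = 17, n = 1996, the terms are:
  ⌊1996/17^1⌋ = ⌊1996/17⌋ = 117
  ⌊1996/17^2⌋ = ⌊1996/289⌋ = 6
(the next term ⌊1996/17^3⌋ = 0, terminating the sum). Summing: v_17(1996!) = 117 + 6 = 123.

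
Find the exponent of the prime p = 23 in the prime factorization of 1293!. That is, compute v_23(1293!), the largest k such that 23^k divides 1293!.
v_23(1293!) = 58

Legendre's formula: v_p(n!) = Σ_{k ≥ 1} ⌊n / p^k⌋. For p = 23, n = 1293, the terms are:
  ⌊1293/23^1⌋ = ⌊1293/23⌋ = 56
  ⌊1293/23^2⌋ = ⌊1293/529⌋ = 2
(the next term ⌊1293/23^3⌋ = 0, terminating the sum). Summing: v_23(1293!) = 56 + 2 = 58.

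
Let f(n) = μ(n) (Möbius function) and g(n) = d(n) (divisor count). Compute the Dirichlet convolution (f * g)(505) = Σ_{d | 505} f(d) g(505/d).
(μ * d)(505) = 1

Divisors of 505: [1, 5, 101, 505]. For each d | 505:
  d = 1: μ(1) · d(505/1) = 1 · 4 = 4
  d = 5: μ(5) · d(505/5) = -1 · 2 = -2
  d = 101: μ(101) · d(505/101) = -1 · 2 = -2
  d = 505: μ(505) · d(505/505) = 1 · 1 = 1
Summing: (μ * d)(505) = 4 + -2 + -2 + 1 = 1.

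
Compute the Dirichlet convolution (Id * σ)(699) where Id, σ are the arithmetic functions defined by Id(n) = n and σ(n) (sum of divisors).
(Id * σ)(699) = 3269

Divisors of 699: [1, 3, 233, 699]. For each d | 699:
  d = 1: Id(1) · σ(699/1) = 1 · 936 = 936
  d = 3: Id(3) · σ(699/3) = 3 · 234 = 702
  d = 233: Id(233) · σ(699/233) = 233 · 4 = 932
  d = 699: Id(699) · σ(699/699) = 699 · 1 = 699
Summing: (Id * σ)(699) = 936 + 702 + 932 + 699 = 3269.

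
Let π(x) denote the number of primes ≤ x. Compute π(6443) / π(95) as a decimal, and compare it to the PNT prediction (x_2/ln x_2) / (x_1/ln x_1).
π(6443)/π(95) = 836/24 ≈ 34.8333;  PNT prediction ≈ 35.2135.

π(95) = 24 and π(6443) = 836, so π(6443)/π(95) ≈ 34.8333. The PNT-predicted ratio is (6443/ln(6443)) / (95/ln(95)) ≈ 35.2135. The two agree to within a few percent, as expected.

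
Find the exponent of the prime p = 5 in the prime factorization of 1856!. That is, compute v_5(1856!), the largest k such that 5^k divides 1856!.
v_5(1856!) = 461

Legendre's formula: v_p(n!) = Σ_{k ≥ 1} ⌊n / p^k⌋. For p = 5, n = 1856, the terms are:
  ⌊1856/5^1⌋ = ⌊1856/5⌋ = 371
  ⌊1856/5^2⌋ = ⌊1856/25⌋ = 74
  ⌊1856/5^3⌋ = ⌊1856/125⌋ = 14
  ⌊1856/5^4⌋ = ⌊1856/625⌋ = 2
(the next term ⌊1856/5^5⌋ = 0, terminating the sum). Summing: v_5(1856!) = 371 + 74 + 14 + 2 = 461.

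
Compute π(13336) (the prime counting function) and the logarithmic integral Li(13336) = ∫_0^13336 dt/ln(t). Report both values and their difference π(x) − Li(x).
π(13336) = 1583;  Li(13336) ≈ 1602.53;  π(x) − Li(x) ≈ -19.53.

Direct count of primes ≤ 13336 gives π(13336) = 1583. Numerical evaluation of the logarithmic integral gives Li(13336) ≈ 1602.53. The difference π(x) − Li(x) ≈ -19.53 is typically negative for small/moderate x (Li(x) overestimates), though Littlewood's theorem shows this sign changes infinitely often.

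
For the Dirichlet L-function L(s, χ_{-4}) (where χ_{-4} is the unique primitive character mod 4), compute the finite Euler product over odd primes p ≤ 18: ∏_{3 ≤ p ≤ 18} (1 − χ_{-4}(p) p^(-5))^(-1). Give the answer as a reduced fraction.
∏ = 995046576444811700184375/998883930440647295664128

The odd primes p ≤ 18 are [3, 5, 7, 11, 13, 17]. For each, χ(p) = 1 if p ≡ 1 mod 4, χ(p) = −1 if p ≡ 3 mod 4. Taking (1 − χ(p)/p^5)^(-1) = p^5/(p^5 − χ(p)): (1 − (-1)/3^5)^(-1) · (1 − (1)/5^5)^(-1) · (1 − (-1)/7^5)^(-1) · (1 − (-1)/11^5)^(-1) · (1 − (1)/13^5)^(-1) · (1 − (1)/17^5)^(-1) = 995046576444811700184375/998883930440647295664128.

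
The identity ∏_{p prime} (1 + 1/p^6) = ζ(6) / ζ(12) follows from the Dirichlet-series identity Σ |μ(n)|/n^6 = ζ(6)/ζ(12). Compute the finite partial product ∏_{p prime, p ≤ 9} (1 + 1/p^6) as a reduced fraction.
∏ = 17446405561/17153224200

The primes p ≤ 9 are [2, 3, 5, 7]. For each, (1 + 1/p^6) = (p^6 + 1)/p^6. Multiplying these fractions over p ∈ [2, 3, 5, 7] gives 17446405561/17153224200. (In the limit P → ∞ this tends to ζ(6)/ζ(12).)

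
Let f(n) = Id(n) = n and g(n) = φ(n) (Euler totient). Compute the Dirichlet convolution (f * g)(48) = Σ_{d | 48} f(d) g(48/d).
(Id * φ)(48) = 240

Divisors of 48: [1, 2, 3, 4, 6, 8, 12, 16, 24, 48]. For each d | 48:
  d = 1: Id(1) · φ(48/1) = 1 · 16 = 16
  d = 2: Id(2) · φ(48/2) = 2 · 8 = 16
  d = 3: Id(3) · φ(48/3) = 3 · 8 = 24
  d = 4: Id(4) · φ(48/4) = 4 · 4 = 16
  d = 6: Id(6) · φ(48/6) = 6 · 4 = 24
  d = 8: Id(8) · φ(48/8) = 8 · 2 = 16
  d = 12: Id(12) · φ(48/12) = 12 · 2 = 24
  d = 16: Id(16) · φ(48/16) = 16 · 2 = 32
  d = 24: Id(24) · φ(48/24) = 24 · 1 = 24
  d = 48: Id(48) · φ(48/48) = 48 · 1 = 48
Summing: (Id * φ)(48) = 16 + 16 + 24 + 16 + 24 + 16 + 24 + 32 + 24 + 48 = 240.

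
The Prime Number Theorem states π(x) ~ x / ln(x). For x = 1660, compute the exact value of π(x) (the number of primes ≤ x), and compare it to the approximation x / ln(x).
π(1660) = 260;  x/ln(x) ≈ 223.88;  relative error ≈ 13.89%.

Directly count primes up to 1660: π(1660) = 260. The PNT approximation gives 1660/ln(1660) ≈ 1660/7.41457 ≈ 223.88. Relative error (π(x) − x/ln(x)) / π(x) ≈ 13.89%; the approximation is known to undercount slightly (Li(x) is a better estimate).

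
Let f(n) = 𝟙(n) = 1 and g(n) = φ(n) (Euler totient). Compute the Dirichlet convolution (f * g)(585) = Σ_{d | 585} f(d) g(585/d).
(𝟙 * φ)(585) = 585

Divisors of 585: [1, 3, 5, 9, 13, 15, 39, 45, 65, 117, 195, 585]. For each d | 585:
  d = 1: 𝟙(1) · φ(585/1) = 1 · 288 = 288
  d = 3: 𝟙(3) · φ(585/3) = 1 · 96 = 96
  d = 5: 𝟙(5) · φ(585/5) = 1 · 72 = 72
  d = 9: 𝟙(9) · φ(585/9) = 1 · 48 = 48
  d = 13: 𝟙(13) · φ(585/13) = 1 · 24 = 24
  d = 15: 𝟙(15) · φ(585/15) = 1 · 24 = 24
  d = 39: 𝟙(39) · φ(585/39) = 1 · 8 = 8
  d = 45: 𝟙(45) · φ(585/45) = 1 · 12 = 12
  d = 65: 𝟙(65) · φ(585/65) = 1 · 6 = 6
  d = 117: 𝟙(117) · φ(585/117) = 1 · 4 = 4
  d = 195: 𝟙(195) · φ(585/195) = 1 · 2 = 2
  d = 585: 𝟙(585) · φ(585/585) = 1 · 1 = 1
Summing: (𝟙 * φ)(585) = 288 + 96 + 72 + 48 + 24 + 24 + 8 + 12 + 6 + 4 + 2 + 1 = 585.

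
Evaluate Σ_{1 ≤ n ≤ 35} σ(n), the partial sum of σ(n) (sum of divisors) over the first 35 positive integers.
Σ_{n ≤ 35} σ(n) = 1007

Compute σ(n) for each 1 ≤ n ≤ 35: σ(1) = 1, σ(2) = 3, σ(3) = 4, σ(4) = 7, σ(5) = 6, σ(6) = 12, σ(7) = 8, σ(8) = 15, σ(9) = 13, σ(10) = 18, σ(11) = 12, σ(12) = 28, σ(13) = 14, σ(14) = 24, σ(15) = 24, σ(16) = 31, σ(17) = 18, σ(18) = 39, σ(19) = 20, σ(20) = 42, σ(21) = 32, σ(22) = 36, σ(23) = 24, σ(24) = 60, σ(25) = 31, σ(26) = 42, σ(27) = 40, σ(28) = 56, σ(29) = 30, σ(30) = 72, σ(31) = 32, σ(32) = 63, σ(33) = 48, σ(34) = 54, σ(35) = 48. Summing all 35 values: 1007. (Average order: Σ_{n ≤ x} σ(n) ~ (π²/12) x². For x = 35, (π²/12)·35² ≈ 1007.52.)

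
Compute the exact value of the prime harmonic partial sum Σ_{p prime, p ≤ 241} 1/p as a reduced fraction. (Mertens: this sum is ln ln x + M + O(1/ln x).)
Σ 1/p = 506873196134241441348690763593294873492730445394823722837469097176314709804649267964680634478659521/256041159035492609053110100510385311995538591998443060216114576417920917800321526504084465112487730

π(241) = 53, so the primes ≤ 241 are [2, 3, 5, 7, 11, 13, 17, 19, 23, 29, 31, 37, 41, 43, 47, 53, 59, 61, 67, 71, 73, 79, 83, 89, 97, 101, 103, 107, 109, 113, 127, 131, 137, 139, 149, 151, 157, 163, 167, 173, 179, 181, 191, 193, 197, 199, 211, 223, 227, 229, 233, 239, 241]. Summing 1/p over these primes: 506873196134241441348690763593294873492730445394823722837469097176314709804649267964680634478659521/256041159035492609053110100510385311995538591998443060216114576417920917800321526504084465112487730 ≈ 1.9797. Mertens estimate ln ln(241) + 0.2615 ≈ 1.9635.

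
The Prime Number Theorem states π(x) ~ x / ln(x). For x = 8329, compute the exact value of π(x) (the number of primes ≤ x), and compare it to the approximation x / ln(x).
π(8329) = 1045;  x/ln(x) ≈ 922.63;  relative error ≈ 11.71%.

Directly count primes up to 8329: π(8329) = 1045. The PNT approximation gives 8329/ln(8329) ≈ 8329/9.02750 ≈ 922.63. Relative error (π(x) − x/ln(x)) / π(x) ≈ 11.71%; the approximation is known to undercount slightly (Li(x) is a better estimate).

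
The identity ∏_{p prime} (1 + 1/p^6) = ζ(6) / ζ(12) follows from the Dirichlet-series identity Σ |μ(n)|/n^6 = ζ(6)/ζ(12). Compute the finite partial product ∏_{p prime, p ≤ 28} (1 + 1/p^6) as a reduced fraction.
∏ = 1528148900144746288585670319214284020/1502467574555591484127420211226932553

The primes p ≤ 28 are [2, 3, 5, 7, 11, 13, 17, 19, 23]. For each, (1 + 1/p^6) = (p^6 + 1)/p^6. Multiplying these fractions over p ∈ [2, 3, 5, 7, 11, 13, 17, 19, 23] gives 1528148900144746288585670319214284020/1502467574555591484127420211226932553. (In the limit P → ∞ this tends to ζ(6)/ζ(12).)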